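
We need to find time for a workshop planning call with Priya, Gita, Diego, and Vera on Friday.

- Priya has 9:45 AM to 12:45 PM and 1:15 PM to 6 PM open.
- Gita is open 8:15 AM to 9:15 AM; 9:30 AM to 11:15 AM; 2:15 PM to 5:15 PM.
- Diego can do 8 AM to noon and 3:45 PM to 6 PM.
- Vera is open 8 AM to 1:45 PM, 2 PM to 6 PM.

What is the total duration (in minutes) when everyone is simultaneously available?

Priya ∩ Gita: 09:45-11:15, 14:15-17:15.
Priya ∩ Gita ∩ Diego: 09:45-11:15, 15:45-17:15.
Priya ∩ Gita ∩ Diego ∩ Vera: 09:45-11:15, 15:45-17:15.
Those are the intersection windows.
Summing the common windows: 90 + 90 = 180 minutes.

180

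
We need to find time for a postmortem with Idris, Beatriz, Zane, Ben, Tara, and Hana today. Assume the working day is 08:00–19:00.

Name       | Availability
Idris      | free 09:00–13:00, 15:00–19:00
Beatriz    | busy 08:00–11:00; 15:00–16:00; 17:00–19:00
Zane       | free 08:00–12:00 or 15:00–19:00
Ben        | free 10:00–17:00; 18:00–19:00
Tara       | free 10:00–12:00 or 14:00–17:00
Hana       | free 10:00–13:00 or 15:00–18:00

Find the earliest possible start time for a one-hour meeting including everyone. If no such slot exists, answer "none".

Idris free: 09:00-13:00, 15:00-19:00.
Beatriz free: 11:00-15:00, 16:00-17:00 (invert busy blocks within the working day).
Zane free: 08:00-12:00, 15:00-19:00.
Ben free: 10:00-17:00, 18:00-19:00.
Tara free: 10:00-12:00, 14:00-17:00.
Hana free: 10:00-13:00, 15:00-18:00.
Idris ∩ Beatriz: 11:00-13:00, 16:00-17:00.
Idris ∩ Beatriz ∩ Zane: 11:00-12:00, 16:00-17:00.
Idris ∩ Beatriz ∩ Zane ∩ Ben: 11:00-12:00, 16:00-17:00.
Idris ∩ Beatriz ∩ Zane ∩ Ben ∩ Tara: 11:00-12:00, 16:00-17:00.
Idris ∩ Beatriz ∩ Zane ∩ Ben ∩ Tara ∩ Hana: 11:00-12:00, 16:00-17:00.
So the common availability across everyone is 11:00-12:00, 16:00-17:00.
The first common window of at least 60 minutes is 11:00-12:00, so the earliest start is 11:00.

11:00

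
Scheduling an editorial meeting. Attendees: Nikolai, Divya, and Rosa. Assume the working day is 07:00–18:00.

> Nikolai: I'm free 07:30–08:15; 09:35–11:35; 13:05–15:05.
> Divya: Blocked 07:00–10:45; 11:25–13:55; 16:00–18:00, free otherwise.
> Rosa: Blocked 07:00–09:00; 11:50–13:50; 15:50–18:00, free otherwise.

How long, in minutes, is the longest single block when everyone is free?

Nikolai free: 07:30-08:15, 09:35-11:35, 13:05-15:05.
Divya free: 10:45-11:25, 13:55-16:00 (invert busy blocks within the working day).
Rosa free: 09:00-11:50, 13:50-15:50 (invert busy blocks within the working day).
Nikolai ∩ Divya: 10:45-11:25, 13:55-15:05.
Nikolai ∩ Divya ∩ Rosa: 10:45-11:25, 13:55-15:05.
Those are the intersection windows.
The longest is 13:55-15:05 at 70 minutes.

70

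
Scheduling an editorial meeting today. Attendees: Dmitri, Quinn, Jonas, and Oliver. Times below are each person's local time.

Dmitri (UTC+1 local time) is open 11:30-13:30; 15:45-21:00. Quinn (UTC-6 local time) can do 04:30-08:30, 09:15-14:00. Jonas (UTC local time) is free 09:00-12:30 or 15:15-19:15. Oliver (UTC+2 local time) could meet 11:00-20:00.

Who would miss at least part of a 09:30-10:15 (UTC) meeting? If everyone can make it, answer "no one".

Dmitri in UTC: 10:30-12:30, 14:45-20:00 (subtract 1h to convert from UTC+1).
Quinn in UTC: 10:30-14:30, 15:15-20:00 (add 6h to convert from UTC-6).
Jonas in UTC: 09:00-12:30, 15:15-19:15.
Oliver in UTC: 09:00-18:00 (subtract 2h to convert from UTC+2).
Dmitri: not fully free for 09:30-10:15. Quinn: not fully free for 09:30-10:15. Jonas: free for 09:30-10:15. Oliver: free for 09:30-10:15.

Dmitri, Quinn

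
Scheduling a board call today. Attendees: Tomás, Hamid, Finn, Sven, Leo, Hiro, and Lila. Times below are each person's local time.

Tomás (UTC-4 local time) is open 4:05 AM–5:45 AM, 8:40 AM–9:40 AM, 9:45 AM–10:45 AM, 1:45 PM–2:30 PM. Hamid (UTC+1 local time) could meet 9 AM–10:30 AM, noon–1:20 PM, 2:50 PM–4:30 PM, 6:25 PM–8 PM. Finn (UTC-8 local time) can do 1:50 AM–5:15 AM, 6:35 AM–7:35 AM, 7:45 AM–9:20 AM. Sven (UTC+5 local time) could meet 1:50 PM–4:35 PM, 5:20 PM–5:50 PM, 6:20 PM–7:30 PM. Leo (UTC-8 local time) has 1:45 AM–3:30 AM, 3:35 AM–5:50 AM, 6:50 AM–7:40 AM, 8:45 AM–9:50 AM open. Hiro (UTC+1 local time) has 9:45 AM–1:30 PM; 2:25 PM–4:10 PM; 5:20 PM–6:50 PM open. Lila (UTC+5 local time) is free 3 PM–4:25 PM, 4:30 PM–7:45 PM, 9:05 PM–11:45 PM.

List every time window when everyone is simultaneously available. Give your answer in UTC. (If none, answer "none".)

Tomás in UTC: 08:05-09:45, 12:40-13:40, 13:45-14:45, 17:45-18:30 (add 4h to convert from UTC-4).
Hamid in UTC: 08:00-09:30, 11:00-12:20, 13:50-15:30, 17:25-19:00 (subtract 1h to convert from UTC+1).
Finn in UTC: 09:50-13:15, 14:35-15:35, 15:45-17:20 (add 8h to convert from UTC-8).
Sven in UTC: 08:50-11:35, 12:20-12:50, 13:20-14:30 (subtract 5h to convert from UTC+5).
Leo in UTC: 09:45-11:30, 11:35-13:50, 14:50-15:40, 16:45-17:50 (add 8h to convert from UTC-8).
Hiro in UTC: 08:45-12:30, 13:25-15:10, 16:20-17:50 (subtract 1h to convert from UTC+1).
Lila in UTC: 10:00-11:25, 11:30-14:45, 16:05-18:45 (subtract 5h to convert from UTC+5).
Tomás ∩ Hamid: 08:05-09:30, 13:50-14:45, 17:45-18:30.
Tomás ∩ Hamid ∩ Finn: 14:35-14:45.
Tomás ∩ Hamid ∩ Finn ∩ Sven: ∅.
Tomás ∩ Hamid ∩ Finn ∩ Sven ∩ Leo: ∅.
Tomás ∩ Hamid ∩ Finn ∩ Sven ∩ Leo ∩ Hiro: ∅.
Tomás ∩ Hamid ∩ Finn ∩ Sven ∩ Leo ∩ Hiro ∩ Lila: ∅.
There is no time when everyone is free.

none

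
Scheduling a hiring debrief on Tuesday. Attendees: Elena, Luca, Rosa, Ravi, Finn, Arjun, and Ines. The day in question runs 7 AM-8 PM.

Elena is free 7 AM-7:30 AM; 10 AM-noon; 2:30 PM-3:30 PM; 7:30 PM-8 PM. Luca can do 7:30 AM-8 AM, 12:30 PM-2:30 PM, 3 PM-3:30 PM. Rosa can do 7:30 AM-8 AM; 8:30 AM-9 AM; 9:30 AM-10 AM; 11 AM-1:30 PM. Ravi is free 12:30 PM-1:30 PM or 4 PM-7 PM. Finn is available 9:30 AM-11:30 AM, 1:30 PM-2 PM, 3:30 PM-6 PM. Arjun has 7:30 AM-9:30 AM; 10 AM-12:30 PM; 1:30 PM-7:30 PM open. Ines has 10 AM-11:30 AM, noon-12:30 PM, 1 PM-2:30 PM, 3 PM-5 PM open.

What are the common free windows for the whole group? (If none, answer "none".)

Elena ∩ Luca: 15:00-15:30.
Elena ∩ Luca ∩ Rosa: ∅.
Elena ∩ Luca ∩ Rosa ∩ Ravi: ∅.
Elena ∩ Luca ∩ Rosa ∩ Ravi ∩ Finn: ∅.
Elena ∩ Luca ∩ Rosa ∩ Ravi ∩ Finn ∩ Arjun: ∅.
Elena ∩ Luca ∩ Rosa ∩ Ravi ∩ Finn ∩ Arjun ∩ Ines: ∅.
There is no time when everyone is free.

none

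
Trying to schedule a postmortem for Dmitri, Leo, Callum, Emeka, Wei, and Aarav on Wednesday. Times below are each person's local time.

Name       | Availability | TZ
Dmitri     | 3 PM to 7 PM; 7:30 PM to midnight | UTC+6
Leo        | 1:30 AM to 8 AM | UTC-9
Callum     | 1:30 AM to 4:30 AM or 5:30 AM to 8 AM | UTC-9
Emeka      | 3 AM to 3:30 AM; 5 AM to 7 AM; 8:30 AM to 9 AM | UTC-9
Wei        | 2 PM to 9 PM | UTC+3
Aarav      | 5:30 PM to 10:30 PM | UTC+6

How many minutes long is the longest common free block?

90

Dmitri in UTC: 09:00-13:00, 13:30-18:00 (subtract 6h to convert from UTC+6).
Leo in UTC: 10:30-17:00 (add 9h to convert from UTC-9).
Callum in UTC: 10:30-13:30, 14:30-17:00 (add 9h to convert from UTC-9).
Emeka in UTC: 12:00-12:30, 14:00-16:00, 17:30-18:00 (add 9h to convert from UTC-9).
Wei in UTC: 11:00-18:00 (subtract 3h to convert from UTC+3).
Aarav in UTC: 11:30-16:30 (subtract 6h to convert from UTC+6).
Dmitri ∩ Leo: 10:30-13:00, 13:30-17:00.
Dmitri ∩ Leo ∩ Callum: 10:30-13:00, 14:30-17:00.
Dmitri ∩ Leo ∩ Callum ∩ Emeka: 12:00-12:30, 14:30-16:00.
Dmitri ∩ Leo ∩ Callum ∩ Emeka ∩ Wei: 12:00-12:30, 14:30-16:00.
Dmitri ∩ Leo ∩ Callum ∩ Emeka ∩ Wei ∩ Aarav: 12:00-12:30, 14:30-16:00.
So the common availability across everyone is 12:00-12:30, 14:30-16:00.
The longest is 14:30-16:00 at 90 minutes.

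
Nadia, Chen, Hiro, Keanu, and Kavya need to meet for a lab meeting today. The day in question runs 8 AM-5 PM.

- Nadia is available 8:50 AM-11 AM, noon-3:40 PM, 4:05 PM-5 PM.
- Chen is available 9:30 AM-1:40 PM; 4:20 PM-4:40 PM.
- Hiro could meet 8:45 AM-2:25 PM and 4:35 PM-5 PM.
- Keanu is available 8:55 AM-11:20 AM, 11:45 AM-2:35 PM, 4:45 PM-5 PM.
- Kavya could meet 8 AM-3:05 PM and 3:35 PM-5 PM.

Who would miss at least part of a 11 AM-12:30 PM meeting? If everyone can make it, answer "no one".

Nadia: not fully free for 11:00-12:30. Chen: free for 11:00-12:30. Hiro: free for 11:00-12:30. Keanu: not fully free for 11:00-12:30. Kavya: free for 11:00-12:30.

Keanu, Nadia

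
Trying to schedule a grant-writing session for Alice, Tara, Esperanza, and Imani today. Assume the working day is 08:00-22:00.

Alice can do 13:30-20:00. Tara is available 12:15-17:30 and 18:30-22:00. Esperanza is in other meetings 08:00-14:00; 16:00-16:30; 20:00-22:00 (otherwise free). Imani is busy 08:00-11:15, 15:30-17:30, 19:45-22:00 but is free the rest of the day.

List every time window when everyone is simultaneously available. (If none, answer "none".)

14:00-15:30, 18:30-19:45

Alice free: 13:30-20:00.
Tara free: 12:15-17:30, 18:30-22:00.
Esperanza free: 14:00-16:00, 16:30-20:00 (invert busy blocks within the working day).
Imani free: 11:15-15:30, 17:30-19:45 (invert busy blocks within the working day).
Alice ∩ Tara: 13:30-17:30, 18:30-20:00.
Alice ∩ Tara ∩ Esperanza: 14:00-16:00, 16:30-17:30, 18:30-20:00.
Alice ∩ Tara ∩ Esperanza ∩ Imani: 14:00-15:30, 18:30-19:45.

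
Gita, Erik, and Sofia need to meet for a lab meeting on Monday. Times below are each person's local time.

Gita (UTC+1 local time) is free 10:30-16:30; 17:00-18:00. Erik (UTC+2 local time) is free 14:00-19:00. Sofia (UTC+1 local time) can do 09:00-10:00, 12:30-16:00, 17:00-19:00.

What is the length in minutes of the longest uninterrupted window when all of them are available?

180

Gita in UTC: 09:30-15:30, 16:00-17:00 (subtract 1h to convert from UTC+1).
Erik in UTC: 12:00-17:00 (subtract 2h to convert from UTC+2).
Sofia in UTC: 08:00-09:00, 11:30-15:00, 16:00-18:00 (subtract 1h to convert from UTC+1).
Gita ∩ Erik: 12:00-15:30, 16:00-17:00.
Gita ∩ Erik ∩ Sofia: 12:00-15:00, 16:00-17:00.
The longest is 12:00-15:00 at 180 minutes.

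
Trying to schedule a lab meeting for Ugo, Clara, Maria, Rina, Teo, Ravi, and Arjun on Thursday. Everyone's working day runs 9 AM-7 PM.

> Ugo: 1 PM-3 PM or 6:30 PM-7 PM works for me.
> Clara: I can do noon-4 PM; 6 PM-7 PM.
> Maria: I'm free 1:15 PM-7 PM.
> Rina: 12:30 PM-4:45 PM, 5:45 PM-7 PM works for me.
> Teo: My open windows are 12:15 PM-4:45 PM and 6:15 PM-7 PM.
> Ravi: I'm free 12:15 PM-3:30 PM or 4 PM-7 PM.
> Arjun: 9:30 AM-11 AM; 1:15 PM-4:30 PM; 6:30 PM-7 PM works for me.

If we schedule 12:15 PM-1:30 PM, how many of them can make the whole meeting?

3

Clara, Teo, and Ravi can make the full 12:15-13:30 slot — that's 3.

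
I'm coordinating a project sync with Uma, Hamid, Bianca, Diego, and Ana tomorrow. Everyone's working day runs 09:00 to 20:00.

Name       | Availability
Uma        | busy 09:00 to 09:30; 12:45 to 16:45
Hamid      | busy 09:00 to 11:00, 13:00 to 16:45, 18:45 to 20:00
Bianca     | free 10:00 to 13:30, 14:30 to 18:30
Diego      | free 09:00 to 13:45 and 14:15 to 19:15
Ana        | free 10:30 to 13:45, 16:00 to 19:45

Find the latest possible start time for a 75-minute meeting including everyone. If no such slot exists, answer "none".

17:15

Uma free: 09:30-12:45, 16:45-20:00 (invert busy blocks within the working day).
Hamid free: 11:00-13:00, 16:45-18:45 (invert busy blocks within the working day).
Bianca free: 10:00-13:30, 14:30-18:30.
Diego free: 09:00-13:45, 14:15-19:15.
Ana free: 10:30-13:45, 16:00-19:45.
Uma ∩ Hamid: 11:00-12:45, 16:45-18:45.
Uma ∩ Hamid ∩ Bianca: 11:00-12:45, 16:45-18:30.
Uma ∩ Hamid ∩ Bianca ∩ Diego: 11:00-12:45, 16:45-18:30.
Uma ∩ Hamid ∩ Bianca ∩ Diego ∩ Ana: 11:00-12:45, 16:45-18:30.
The last common window of at least 75 minutes is 16:45-18:30; a 75-minute meeting can start as late as 17:15 and still end by 18:30.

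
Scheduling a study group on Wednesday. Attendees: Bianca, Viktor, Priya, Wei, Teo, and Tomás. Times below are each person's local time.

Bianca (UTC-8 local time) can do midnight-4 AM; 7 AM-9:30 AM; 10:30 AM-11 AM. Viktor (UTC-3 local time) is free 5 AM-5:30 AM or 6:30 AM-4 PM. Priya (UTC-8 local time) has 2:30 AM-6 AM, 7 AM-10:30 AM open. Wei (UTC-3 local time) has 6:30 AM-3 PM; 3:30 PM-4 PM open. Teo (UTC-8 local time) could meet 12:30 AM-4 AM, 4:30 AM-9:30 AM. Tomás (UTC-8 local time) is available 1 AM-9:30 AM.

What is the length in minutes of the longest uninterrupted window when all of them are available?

150

Bianca in UTC: 08:00-12:00, 15:00-17:30, 18:30-19:00 (add 8h to convert from UTC-8).
Viktor in UTC: 08:00-08:30, 09:30-19:00 (add 3h to convert from UTC-3).
Priya in UTC: 10:30-14:00, 15:00-18:30 (add 8h to convert from UTC-8).
Wei in UTC: 09:30-18:00, 18:30-19:00 (add 3h to convert from UTC-3).
Teo in UTC: 08:30-12:00, 12:30-17:30 (add 8h to convert from UTC-8).
Tomás in UTC: 09:00-17:30 (add 8h to convert from UTC-8).
Bianca ∩ Viktor: 08:00-08:30, 09:30-12:00, 15:00-17:30, 18:30-19:00.
Bianca ∩ Viktor ∩ Priya: 10:30-12:00, 15:00-17:30.
Bianca ∩ Viktor ∩ Priya ∩ Wei: 10:30-12:00, 15:00-17:30.
Bianca ∩ Viktor ∩ Priya ∩ Wei ∩ Teo: 10:30-12:00, 15:00-17:30.
Bianca ∩ Viktor ∩ Priya ∩ Wei ∩ Teo ∩ Tomás: 10:30-12:00, 15:00-17:30.
The longest is 15:00-17:30 at 150 minutes.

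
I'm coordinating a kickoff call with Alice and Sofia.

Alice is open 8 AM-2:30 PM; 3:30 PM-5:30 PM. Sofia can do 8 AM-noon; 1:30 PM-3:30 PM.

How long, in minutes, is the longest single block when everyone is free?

240

Alice ∩ Sofia: 08:00-12:00, 13:30-14:30.
So the common availability across everyone is 08:00-12:00, 13:30-14:30.
The longest is 08:00-12:00 at 240 minutes.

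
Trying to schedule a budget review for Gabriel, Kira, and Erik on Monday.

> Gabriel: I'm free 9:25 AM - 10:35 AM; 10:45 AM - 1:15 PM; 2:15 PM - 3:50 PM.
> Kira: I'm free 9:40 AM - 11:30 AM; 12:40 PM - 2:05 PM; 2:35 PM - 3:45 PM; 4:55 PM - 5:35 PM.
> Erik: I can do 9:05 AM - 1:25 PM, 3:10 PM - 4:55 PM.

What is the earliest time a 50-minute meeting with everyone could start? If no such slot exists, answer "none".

09:40

Gabriel ∩ Kira: 09:40-10:35, 10:45-11:30, 12:40-13:15, 14:35-15:45.
Gabriel ∩ Kira ∩ Erik: 09:40-10:35, 10:45-11:30, 12:40-13:15, 15:10-15:45.
The first common window of at least 50 minutes is 09:40-10:35, so the earliest start is 09:40.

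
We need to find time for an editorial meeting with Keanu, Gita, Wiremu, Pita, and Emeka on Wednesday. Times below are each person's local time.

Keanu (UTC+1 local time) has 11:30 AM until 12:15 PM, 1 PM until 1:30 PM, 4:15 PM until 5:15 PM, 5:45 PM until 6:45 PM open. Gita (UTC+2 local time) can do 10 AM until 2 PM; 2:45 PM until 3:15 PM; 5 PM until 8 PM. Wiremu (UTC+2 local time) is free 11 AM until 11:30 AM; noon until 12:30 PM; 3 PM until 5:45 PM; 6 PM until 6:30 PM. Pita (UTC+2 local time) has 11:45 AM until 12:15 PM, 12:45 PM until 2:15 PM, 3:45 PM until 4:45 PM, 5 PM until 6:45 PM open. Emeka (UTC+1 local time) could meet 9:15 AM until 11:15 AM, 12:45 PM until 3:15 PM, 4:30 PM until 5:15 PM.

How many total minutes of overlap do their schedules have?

30

Keanu in UTC: 10:30-11:15, 12:00-12:30, 15:15-16:15, 16:45-17:45 (subtract 1h to convert from UTC+1).
Gita in UTC: 08:00-12:00, 12:45-13:15, 15:00-18:00 (subtract 2h to convert from UTC+2).
Wiremu in UTC: 09:00-09:30, 10:00-10:30, 13:00-15:45, 16:00-16:30 (subtract 2h to convert from UTC+2).
Pita in UTC: 09:45-10:15, 10:45-12:15, 13:45-14:45, 15:00-16:45 (subtract 2h to convert from UTC+2).
Emeka in UTC: 08:15-10:15, 11:45-14:15, 15:30-16:15 (subtract 1h to convert from UTC+1).
Keanu ∩ Gita: 10:30-11:15, 15:15-16:15, 16:45-17:45.
Keanu ∩ Gita ∩ Wiremu: 15:15-15:45, 16:00-16:15.
Keanu ∩ Gita ∩ Wiremu ∩ Pita: 15:15-15:45, 16:00-16:15.
Keanu ∩ Gita ∩ Wiremu ∩ Pita ∩ Emeka: 15:30-15:45, 16:00-16:15.
Those are the intersection windows.
Summing the common windows: 15 + 15 = 30 minutes.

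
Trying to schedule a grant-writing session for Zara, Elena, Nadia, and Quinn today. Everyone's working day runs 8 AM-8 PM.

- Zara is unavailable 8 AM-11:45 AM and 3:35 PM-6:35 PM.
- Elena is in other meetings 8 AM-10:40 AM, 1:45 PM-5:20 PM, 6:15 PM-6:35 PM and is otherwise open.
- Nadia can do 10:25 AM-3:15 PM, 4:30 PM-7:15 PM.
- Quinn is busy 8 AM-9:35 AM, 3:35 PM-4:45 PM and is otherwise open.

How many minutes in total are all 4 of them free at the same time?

160

Zara free: 11:45-15:35, 18:35-20:00 (invert busy blocks within the working day).
Elena free: 10:40-13:45, 17:20-18:15, 18:35-20:00 (invert busy blocks within the working day).
Nadia free: 10:25-15:15, 16:30-19:15.
Quinn free: 09:35-15:35, 16:45-20:00 (invert busy blocks within the working day).
Zara ∩ Elena: 11:45-13:45, 18:35-20:00.
Zara ∩ Elena ∩ Nadia: 11:45-13:45, 18:35-19:15.
Zara ∩ Elena ∩ Nadia ∩ Quinn: 11:45-13:45, 18:35-19:15.
Summing the common windows: 120 + 40 = 160 minutes.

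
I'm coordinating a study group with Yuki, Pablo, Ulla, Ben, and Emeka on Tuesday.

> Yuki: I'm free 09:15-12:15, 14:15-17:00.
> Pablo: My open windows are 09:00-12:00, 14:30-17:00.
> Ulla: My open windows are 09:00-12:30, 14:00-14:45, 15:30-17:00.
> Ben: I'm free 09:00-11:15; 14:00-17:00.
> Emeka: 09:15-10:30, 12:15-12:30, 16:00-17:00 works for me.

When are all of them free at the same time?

Yuki ∩ Pablo: 09:15-12:00, 14:30-17:00.
Yuki ∩ Pablo ∩ Ulla: 09:15-12:00, 14:30-14:45, 15:30-17:00.
Yuki ∩ Pablo ∩ Ulla ∩ Ben: 09:15-11:15, 14:30-14:45, 15:30-17:00.
Yuki ∩ Pablo ∩ Ulla ∩ Ben ∩ Emeka: 09:15-10:30, 16:00-17:00.
So the common availability across everyone is 09:15-10:30, 16:00-17:00.

09:15-10:30, 16:00-17:00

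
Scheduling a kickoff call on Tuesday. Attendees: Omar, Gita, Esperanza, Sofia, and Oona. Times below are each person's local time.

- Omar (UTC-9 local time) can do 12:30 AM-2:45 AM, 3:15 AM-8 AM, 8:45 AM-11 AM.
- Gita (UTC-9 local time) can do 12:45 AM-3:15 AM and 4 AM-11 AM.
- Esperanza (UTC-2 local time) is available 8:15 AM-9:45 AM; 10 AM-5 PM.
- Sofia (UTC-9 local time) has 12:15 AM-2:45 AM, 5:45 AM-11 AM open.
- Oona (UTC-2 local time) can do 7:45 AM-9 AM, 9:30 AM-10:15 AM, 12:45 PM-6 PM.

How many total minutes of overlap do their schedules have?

Omar in UTC: 09:30-11:45, 12:15-17:00, 17:45-20:00 (add 9h to convert from UTC-9).
Gita in UTC: 09:45-12:15, 13:00-20:00 (add 9h to convert from UTC-9).
Esperanza in UTC: 10:15-11:45, 12:00-19:00 (add 2h to convert from UTC-2).
Sofia in UTC: 09:15-11:45, 14:45-20:00 (add 9h to convert from UTC-9).
Oona in UTC: 09:45-11:00, 11:30-12:15, 14:45-20:00 (add 2h to convert from UTC-2).
Omar ∩ Gita: 09:45-11:45, 13:00-17:00, 17:45-20:00.
Omar ∩ Gita ∩ Esperanza: 10:15-11:45, 13:00-17:00, 17:45-19:00.
Omar ∩ Gita ∩ Esperanza ∩ Sofia: 10:15-11:45, 14:45-17:00, 17:45-19:00.
Omar ∩ Gita ∩ Esperanza ∩ Sofia ∩ Oona: 10:15-11:00, 11:30-11:45, 14:45-17:00, 17:45-19:00.
Summing the common windows: 45 + 15 + 135 + 75 = 270 minutes.

270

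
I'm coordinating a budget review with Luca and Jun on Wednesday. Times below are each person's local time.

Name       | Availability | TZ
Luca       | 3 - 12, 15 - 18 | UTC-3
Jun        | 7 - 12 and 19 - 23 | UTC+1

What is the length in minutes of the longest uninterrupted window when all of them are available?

Luca in UTC: 06:00-15:00, 18:00-21:00 (add 3h to convert from UTC-3).
Jun in UTC: 06:00-11:00, 18:00-22:00 (subtract 1h to convert from UTC+1).
Luca ∩ Jun: 06:00-11:00, 18:00-21:00.
The longest is 06:00-11:00 at 300 minutes.

300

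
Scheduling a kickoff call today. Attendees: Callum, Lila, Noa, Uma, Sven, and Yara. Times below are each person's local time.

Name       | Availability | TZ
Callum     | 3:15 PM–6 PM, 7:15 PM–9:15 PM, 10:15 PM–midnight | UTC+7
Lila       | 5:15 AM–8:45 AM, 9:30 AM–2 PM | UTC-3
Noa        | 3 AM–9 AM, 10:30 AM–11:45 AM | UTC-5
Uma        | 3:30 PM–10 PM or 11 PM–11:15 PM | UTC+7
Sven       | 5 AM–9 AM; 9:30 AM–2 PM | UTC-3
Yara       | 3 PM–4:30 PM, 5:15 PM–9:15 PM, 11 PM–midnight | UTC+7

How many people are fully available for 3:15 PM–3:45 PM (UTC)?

Callum in UTC: 08:15-11:00, 12:15-14:15, 15:15-17:00 (subtract 7h to convert from UTC+7).
Lila in UTC: 08:15-11:45, 12:30-17:00 (add 3h to convert from UTC-3).
Noa in UTC: 08:00-14:00, 15:30-16:45 (add 5h to convert from UTC-5).
Uma in UTC: 08:30-15:00, 16:00-16:15 (subtract 7h to convert from UTC+7).
Sven in UTC: 08:00-12:00, 12:30-17:00 (add 3h to convert from UTC-3).
Yara in UTC: 08:00-09:30, 10:15-14:15, 16:00-17:00 (subtract 7h to convert from UTC+7).
Callum, Lila, and Sven can make the full 15:15-15:45 slot — that's 3.

3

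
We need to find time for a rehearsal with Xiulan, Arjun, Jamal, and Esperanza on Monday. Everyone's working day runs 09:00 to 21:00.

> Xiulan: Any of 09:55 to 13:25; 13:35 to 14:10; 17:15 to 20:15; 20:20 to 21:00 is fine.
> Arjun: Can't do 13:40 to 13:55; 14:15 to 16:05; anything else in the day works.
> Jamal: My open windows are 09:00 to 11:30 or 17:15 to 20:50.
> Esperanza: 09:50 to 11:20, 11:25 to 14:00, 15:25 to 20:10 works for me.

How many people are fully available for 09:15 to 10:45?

Xiulan free: 09:55-13:25, 13:35-14:10, 17:15-20:15, 20:20-21:00.
Arjun free: 09:00-13:40, 13:55-14:15, 16:05-21:00 (invert busy blocks within the working day).
Jamal free: 09:00-11:30, 17:15-20:50.
Esperanza free: 09:50-11:20, 11:25-14:00, 15:25-20:10.
Arjun and Jamal can make the full 09:15-10:45 slot — that's 2.

2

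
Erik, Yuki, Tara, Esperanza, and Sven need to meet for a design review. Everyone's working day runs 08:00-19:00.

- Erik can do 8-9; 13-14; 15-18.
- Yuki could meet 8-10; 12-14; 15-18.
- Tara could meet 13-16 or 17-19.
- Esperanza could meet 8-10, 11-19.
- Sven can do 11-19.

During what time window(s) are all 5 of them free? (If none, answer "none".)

Erik ∩ Yuki: 08:00-09:00, 13:00-14:00, 15:00-18:00.
Erik ∩ Yuki ∩ Tara: 13:00-14:00, 15:00-16:00, 17:00-18:00.
Erik ∩ Yuki ∩ Tara ∩ Esperanza: 13:00-14:00, 15:00-16:00, 17:00-18:00.
Erik ∩ Yuki ∩ Tara ∩ Esperanza ∩ Sven: 13:00-14:00, 15:00-16:00, 17:00-18:00.

13:00-14:00, 15:00-16:00, 17:00-18:00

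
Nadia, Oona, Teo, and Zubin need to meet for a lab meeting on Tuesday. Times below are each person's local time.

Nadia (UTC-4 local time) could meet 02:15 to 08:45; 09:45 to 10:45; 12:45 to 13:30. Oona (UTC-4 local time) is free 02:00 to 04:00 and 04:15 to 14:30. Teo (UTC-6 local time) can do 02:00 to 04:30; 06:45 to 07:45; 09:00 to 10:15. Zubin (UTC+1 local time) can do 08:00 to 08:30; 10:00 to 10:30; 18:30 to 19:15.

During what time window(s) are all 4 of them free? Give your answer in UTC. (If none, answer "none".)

09:00-09:30

Nadia in UTC: 06:15-12:45, 13:45-14:45, 16:45-17:30 (add 4h to convert from UTC-4).
Oona in UTC: 06:00-08:00, 08:15-18:30 (add 4h to convert from UTC-4).
Teo in UTC: 08:00-10:30, 12:45-13:45, 15:00-16:15 (add 6h to convert from UTC-6).
Zubin in UTC: 07:00-07:30, 09:00-09:30, 17:30-18:15 (subtract 1h to convert from UTC+1).
Nadia ∩ Oona: 06:15-08:00, 08:15-12:45, 13:45-14:45, 16:45-17:30.
Nadia ∩ Oona ∩ Teo: 08:15-10:30.
Nadia ∩ Oona ∩ Teo ∩ Zubin: 09:00-09:30.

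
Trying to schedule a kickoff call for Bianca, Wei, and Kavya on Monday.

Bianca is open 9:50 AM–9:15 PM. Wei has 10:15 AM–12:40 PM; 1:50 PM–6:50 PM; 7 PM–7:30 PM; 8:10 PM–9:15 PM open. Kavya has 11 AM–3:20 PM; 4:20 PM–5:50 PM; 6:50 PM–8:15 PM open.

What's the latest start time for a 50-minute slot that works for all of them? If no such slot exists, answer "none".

17:00

Bianca ∩ Wei: 10:15-12:40, 13:50-18:50, 19:00-19:30, 20:10-21:15.
Bianca ∩ Wei ∩ Kavya: 11:00-12:40, 13:50-15:20, 16:20-17:50, 19:00-19:30, 20:10-20:15.
The last common window of at least 50 minutes is 16:20-17:50; a 50-minute meeting can start as late as 17:00 and still end by 17:50.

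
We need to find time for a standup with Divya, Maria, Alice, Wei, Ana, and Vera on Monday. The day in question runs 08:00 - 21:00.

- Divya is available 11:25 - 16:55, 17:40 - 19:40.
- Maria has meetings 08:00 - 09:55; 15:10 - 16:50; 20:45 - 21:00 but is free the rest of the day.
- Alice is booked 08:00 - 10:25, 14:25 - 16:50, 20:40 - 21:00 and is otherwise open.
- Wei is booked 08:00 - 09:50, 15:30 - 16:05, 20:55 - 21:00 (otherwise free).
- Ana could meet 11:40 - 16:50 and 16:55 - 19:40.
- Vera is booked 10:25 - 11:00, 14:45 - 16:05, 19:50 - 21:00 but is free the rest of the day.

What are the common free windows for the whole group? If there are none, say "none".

Divya free: 11:25-16:55, 17:40-19:40.
Maria free: 09:55-15:10, 16:50-20:45 (invert busy blocks within the working day).
Alice free: 10:25-14:25, 16:50-20:40 (invert busy blocks within the working day).
Wei free: 09:50-15:30, 16:05-20:55 (invert busy blocks within the working day).
Ana free: 11:40-16:50, 16:55-19:40.
Vera free: 08:00-10:25, 11:00-14:45, 16:05-19:50 (invert busy blocks within the working day).
Divya ∩ Maria: 11:25-15:10, 16:50-16:55, 17:40-19:40.
Divya ∩ Maria ∩ Alice: 11:25-14:25, 16:50-16:55, 17:40-19:40.
Divya ∩ Maria ∩ Alice ∩ Wei: 11:25-14:25, 16:50-16:55, 17:40-19:40.
Divya ∩ Maria ∩ Alice ∩ Wei ∩ Ana: 11:40-14:25, 17:40-19:40.
Divya ∩ Maria ∩ Alice ∩ Wei ∩ Ana ∩ Vera: 11:40-14:25, 17:40-19:40.

11:40-14:25, 17:40-19:40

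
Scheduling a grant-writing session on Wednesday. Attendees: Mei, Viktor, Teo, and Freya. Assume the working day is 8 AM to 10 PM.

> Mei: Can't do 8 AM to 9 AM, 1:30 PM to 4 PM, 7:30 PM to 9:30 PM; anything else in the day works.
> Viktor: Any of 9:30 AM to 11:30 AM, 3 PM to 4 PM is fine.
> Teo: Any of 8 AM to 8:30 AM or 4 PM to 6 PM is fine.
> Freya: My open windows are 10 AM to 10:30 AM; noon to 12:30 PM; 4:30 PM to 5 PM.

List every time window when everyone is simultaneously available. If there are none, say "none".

none

Mei free: 09:00-13:30, 16:00-19:30, 21:30-22:00 (invert busy blocks within the working day).
Viktor free: 09:30-11:30, 15:00-16:00.
Teo free: 08:00-08:30, 16:00-18:00.
Freya free: 10:00-10:30, 12:00-12:30, 16:30-17:00.
Mei ∩ Viktor: 09:30-11:30.
Mei ∩ Viktor ∩ Teo: ∅.
Mei ∩ Viktor ∩ Teo ∩ Freya: ∅.
There is no time when everyone is free.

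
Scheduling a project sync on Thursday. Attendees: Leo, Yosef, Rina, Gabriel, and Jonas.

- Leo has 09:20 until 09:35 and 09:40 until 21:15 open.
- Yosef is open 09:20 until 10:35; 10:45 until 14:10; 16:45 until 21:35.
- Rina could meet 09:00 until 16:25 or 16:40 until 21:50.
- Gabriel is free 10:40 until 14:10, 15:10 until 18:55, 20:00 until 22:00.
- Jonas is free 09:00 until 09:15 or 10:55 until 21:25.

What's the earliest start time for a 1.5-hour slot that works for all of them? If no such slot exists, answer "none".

10:55

Leo ∩ Yosef: 09:20-09:35, 09:40-10:35, 10:45-14:10, 16:45-21:15.
Leo ∩ Yosef ∩ Rina: 09:20-09:35, 09:40-10:35, 10:45-14:10, 16:45-21:15.
Leo ∩ Yosef ∩ Rina ∩ Gabriel: 10:45-14:10, 16:45-18:55, 20:00-21:15.
Leo ∩ Yosef ∩ Rina ∩ Gabriel ∩ Jonas: 10:55-14:10, 16:45-18:55, 20:00-21:15.
The first common window of at least 90 minutes is 10:55-14:10, so the earliest start is 10:55.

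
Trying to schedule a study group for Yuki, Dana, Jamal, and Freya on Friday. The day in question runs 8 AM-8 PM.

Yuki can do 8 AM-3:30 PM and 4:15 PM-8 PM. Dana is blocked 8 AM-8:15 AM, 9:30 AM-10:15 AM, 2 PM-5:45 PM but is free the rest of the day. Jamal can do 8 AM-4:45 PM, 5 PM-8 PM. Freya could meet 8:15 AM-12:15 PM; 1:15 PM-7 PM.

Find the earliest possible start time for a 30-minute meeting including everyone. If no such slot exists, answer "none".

Yuki free: 08:00-15:30, 16:15-20:00.
Dana free: 08:15-09:30, 10:15-14:00, 17:45-20:00 (invert busy blocks within the working day).
Jamal free: 08:00-16:45, 17:00-20:00.
Freya free: 08:15-12:15, 13:15-19:00.
Yuki ∩ Dana: 08:15-09:30, 10:15-14:00, 17:45-20:00.
Yuki ∩ Dana ∩ Jamal: 08:15-09:30, 10:15-14:00, 17:45-20:00.
Yuki ∩ Dana ∩ Jamal ∩ Freya: 08:15-09:30, 10:15-12:15, 13:15-14:00, 17:45-19:00.
The first common window of at least 30 minutes is 08:15-09:30, so the earliest start is 08:15.

08:15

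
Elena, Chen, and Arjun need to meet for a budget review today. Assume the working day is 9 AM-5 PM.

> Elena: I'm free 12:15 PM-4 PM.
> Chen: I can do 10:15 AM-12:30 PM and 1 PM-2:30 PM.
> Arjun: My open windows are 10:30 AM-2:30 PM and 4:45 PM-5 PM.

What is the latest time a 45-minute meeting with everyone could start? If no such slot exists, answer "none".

Elena ∩ Chen: 12:15-12:30, 13:00-14:30.
Elena ∩ Chen ∩ Arjun: 12:15-12:30, 13:00-14:30.
Those are the intersection windows.
The last common window of at least 45 minutes is 13:00-14:30; a 45-minute meeting can start as late as 13:45 and still end by 14:30.

13:45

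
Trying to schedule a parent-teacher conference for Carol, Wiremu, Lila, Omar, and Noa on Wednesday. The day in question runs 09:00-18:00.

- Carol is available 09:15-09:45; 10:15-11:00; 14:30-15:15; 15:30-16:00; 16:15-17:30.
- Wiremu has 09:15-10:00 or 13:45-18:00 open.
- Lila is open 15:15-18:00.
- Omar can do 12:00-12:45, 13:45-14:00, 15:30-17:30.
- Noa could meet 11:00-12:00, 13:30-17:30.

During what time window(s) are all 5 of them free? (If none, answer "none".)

15:30-16:00, 16:15-17:30

Carol ∩ Wiremu: 09:15-09:45, 14:30-15:15, 15:30-16:00, 16:15-17:30.
Carol ∩ Wiremu ∩ Lila: 15:30-16:00, 16:15-17:30.
Carol ∩ Wiremu ∩ Lila ∩ Omar: 15:30-16:00, 16:15-17:30.
Carol ∩ Wiremu ∩ Lila ∩ Omar ∩ Noa: 15:30-16:00, 16:15-17:30.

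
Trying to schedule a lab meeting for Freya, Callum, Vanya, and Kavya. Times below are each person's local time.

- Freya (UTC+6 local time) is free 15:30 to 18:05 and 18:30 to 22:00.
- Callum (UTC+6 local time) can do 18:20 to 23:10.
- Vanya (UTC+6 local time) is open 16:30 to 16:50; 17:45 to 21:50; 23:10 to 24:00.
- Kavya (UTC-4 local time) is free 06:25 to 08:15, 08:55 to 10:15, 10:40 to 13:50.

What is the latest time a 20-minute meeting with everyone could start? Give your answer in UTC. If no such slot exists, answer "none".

Freya in UTC: 09:30-12:05, 12:30-16:00 (subtract 6h to convert from UTC+6).
Callum in UTC: 12:20-17:10 (subtract 6h to convert from UTC+6).
Vanya in UTC: 10:30-10:50, 11:45-15:50, 17:10-18:00 (subtract 6h to convert from UTC+6).
Kavya in UTC: 10:25-12:15, 12:55-14:15, 14:40-17:50 (add 4h to convert from UTC-4).
Freya ∩ Callum: 12:30-16:00.
Freya ∩ Callum ∩ Vanya: 12:30-15:50.
Freya ∩ Callum ∩ Vanya ∩ Kavya: 12:55-14:15, 14:40-15:50.
The last common window of at least 20 minutes is 14:40-15:50; a 20-minute meeting can start as late as 15:30 and still end by 15:50.

15:30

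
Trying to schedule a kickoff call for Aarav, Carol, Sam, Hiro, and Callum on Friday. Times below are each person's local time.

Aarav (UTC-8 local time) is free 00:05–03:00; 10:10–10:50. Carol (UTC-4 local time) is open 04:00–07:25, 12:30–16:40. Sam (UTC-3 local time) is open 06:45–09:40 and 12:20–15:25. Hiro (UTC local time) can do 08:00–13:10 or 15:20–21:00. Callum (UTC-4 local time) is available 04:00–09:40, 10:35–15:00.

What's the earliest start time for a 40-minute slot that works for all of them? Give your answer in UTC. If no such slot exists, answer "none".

09:45

Aarav in UTC: 08:05-11:00, 18:10-18:50 (add 8h to convert from UTC-8).
Carol in UTC: 08:00-11:25, 16:30-20:40 (add 4h to convert from UTC-4).
Sam in UTC: 09:45-12:40, 15:20-18:25 (add 3h to convert from UTC-3).
Hiro in UTC: 08:00-13:10, 15:20-21:00.
Callum in UTC: 08:00-13:40, 14:35-19:00 (add 4h to convert from UTC-4).
Aarav ∩ Carol: 08:05-11:00, 18:10-18:50.
Aarav ∩ Carol ∩ Sam: 09:45-11:00, 18:10-18:25.
Aarav ∩ Carol ∩ Sam ∩ Hiro: 09:45-11:00, 18:10-18:25.
Aarav ∩ Carol ∩ Sam ∩ Hiro ∩ Callum: 09:45-11:00, 18:10-18:25.
So the common availability across everyone is 09:45-11:00, 18:10-18:25.
The first common window of at least 40 minutes is 09:45-11:00, so the earliest start is 09:45.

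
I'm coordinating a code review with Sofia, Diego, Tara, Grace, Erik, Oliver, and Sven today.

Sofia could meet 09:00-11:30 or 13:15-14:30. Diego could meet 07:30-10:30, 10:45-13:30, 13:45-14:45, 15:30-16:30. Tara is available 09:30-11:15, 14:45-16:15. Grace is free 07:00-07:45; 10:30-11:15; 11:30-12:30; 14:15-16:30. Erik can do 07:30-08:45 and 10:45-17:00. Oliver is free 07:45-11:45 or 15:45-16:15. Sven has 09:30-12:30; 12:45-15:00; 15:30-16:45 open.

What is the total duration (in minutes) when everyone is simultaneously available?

30

Sofia ∩ Diego: 09:00-10:30, 10:45-11:30, 13:15-13:30, 13:45-14:30.
Sofia ∩ Diego ∩ Tara: 09:30-10:30, 10:45-11:15.
Sofia ∩ Diego ∩ Tara ∩ Grace: 10:45-11:15.
Sofia ∩ Diego ∩ Tara ∩ Grace ∩ Erik: 10:45-11:15.
Sofia ∩ Diego ∩ Tara ∩ Grace ∩ Erik ∩ Oliver: 10:45-11:15.
Sofia ∩ Diego ∩ Tara ∩ Grace ∩ Erik ∩ Oliver ∩ Sven: 10:45-11:15.
That's a single block of 30 minutes.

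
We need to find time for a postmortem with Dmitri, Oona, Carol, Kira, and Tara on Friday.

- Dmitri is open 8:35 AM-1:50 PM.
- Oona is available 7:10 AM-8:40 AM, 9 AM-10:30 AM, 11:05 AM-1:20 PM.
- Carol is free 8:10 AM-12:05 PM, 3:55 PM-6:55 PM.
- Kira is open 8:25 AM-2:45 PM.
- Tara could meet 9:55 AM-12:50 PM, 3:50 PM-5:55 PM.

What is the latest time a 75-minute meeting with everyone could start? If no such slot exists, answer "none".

none

Dmitri ∩ Oona: 08:35-08:40, 09:00-10:30, 11:05-13:20.
Dmitri ∩ Oona ∩ Carol: 08:35-08:40, 09:00-10:30, 11:05-12:05.
Dmitri ∩ Oona ∩ Carol ∩ Kira: 08:35-08:40, 09:00-10:30, 11:05-12:05.
Dmitri ∩ Oona ∩ Carol ∩ Kira ∩ Tara: 09:55-10:30, 11:05-12:05.
Those are the intersection windows.
No common window is at least 75 minutes long.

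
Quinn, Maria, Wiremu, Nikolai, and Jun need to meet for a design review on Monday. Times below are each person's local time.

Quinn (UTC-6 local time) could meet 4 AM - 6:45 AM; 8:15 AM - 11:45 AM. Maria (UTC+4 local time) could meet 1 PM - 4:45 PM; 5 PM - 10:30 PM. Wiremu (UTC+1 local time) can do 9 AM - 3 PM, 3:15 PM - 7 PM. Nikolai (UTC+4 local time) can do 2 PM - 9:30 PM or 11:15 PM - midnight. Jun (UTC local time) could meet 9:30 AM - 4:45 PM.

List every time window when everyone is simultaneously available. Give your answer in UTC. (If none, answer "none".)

Quinn in UTC: 10:00-12:45, 14:15-17:45 (add 6h to convert from UTC-6).
Maria in UTC: 09:00-12:45, 13:00-18:30 (subtract 4h to convert from UTC+4).
Wiremu in UTC: 08:00-14:00, 14:15-18:00 (subtract 1h to convert from UTC+1).
Nikolai in UTC: 10:00-17:30, 19:15-20:00 (subtract 4h to convert from UTC+4).
Jun in UTC: 09:30-16:45.
Quinn ∩ Maria: 10:00-12:45, 14:15-17:45.
Quinn ∩ Maria ∩ Wiremu: 10:00-12:45, 14:15-17:45.
Quinn ∩ Maria ∩ Wiremu ∩ Nikolai: 10:00-12:45, 14:15-17:30.
Quinn ∩ Maria ∩ Wiremu ∩ Nikolai ∩ Jun: 10:00-12:45, 14:15-16:45.
Those are the intersection windows.

10:00-12:45, 14:15-16:45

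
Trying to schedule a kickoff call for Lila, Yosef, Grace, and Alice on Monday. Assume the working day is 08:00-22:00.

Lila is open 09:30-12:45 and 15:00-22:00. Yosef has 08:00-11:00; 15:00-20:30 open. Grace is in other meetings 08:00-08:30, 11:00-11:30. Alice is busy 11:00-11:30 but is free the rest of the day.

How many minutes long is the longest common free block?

Lila free: 09:30-12:45, 15:00-22:00.
Yosef free: 08:00-11:00, 15:00-20:30.
Grace free: 08:30-11:00, 11:30-22:00 (invert busy blocks within the working day).
Alice free: 08:00-11:00, 11:30-22:00 (invert busy blocks within the working day).
Lila ∩ Yosef: 09:30-11:00, 15:00-20:30.
Lila ∩ Yosef ∩ Grace: 09:30-11:00, 15:00-20:30.
Lila ∩ Yosef ∩ Grace ∩ Alice: 09:30-11:00, 15:00-20:30.
Those are the intersection windows.
The longest is 15:00-20:30 at 330 minutes.

330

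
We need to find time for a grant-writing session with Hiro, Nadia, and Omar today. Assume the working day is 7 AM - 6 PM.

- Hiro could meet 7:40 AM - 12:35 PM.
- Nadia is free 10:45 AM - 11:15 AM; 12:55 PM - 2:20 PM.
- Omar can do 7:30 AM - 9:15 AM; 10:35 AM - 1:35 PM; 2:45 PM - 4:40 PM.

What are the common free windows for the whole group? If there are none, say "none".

Hiro ∩ Nadia: 10:45-11:15.
Hiro ∩ Nadia ∩ Omar: 10:45-11:15.
Those are the intersection windows.

10:45-11:15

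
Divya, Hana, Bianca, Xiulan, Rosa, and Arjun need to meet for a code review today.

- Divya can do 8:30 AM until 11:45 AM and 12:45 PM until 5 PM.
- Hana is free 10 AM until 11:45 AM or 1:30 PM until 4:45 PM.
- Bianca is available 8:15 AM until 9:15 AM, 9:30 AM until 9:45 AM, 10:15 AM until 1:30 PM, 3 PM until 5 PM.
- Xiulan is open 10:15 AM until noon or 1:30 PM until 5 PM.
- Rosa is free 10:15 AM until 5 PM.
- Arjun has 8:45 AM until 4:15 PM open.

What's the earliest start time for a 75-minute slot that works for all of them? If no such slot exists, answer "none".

Divya ∩ Hana: 10:00-11:45, 13:30-16:45.
Divya ∩ Hana ∩ Bianca: 10:15-11:45, 15:00-16:45.
Divya ∩ Hana ∩ Bianca ∩ Xiulan: 10:15-11:45, 15:00-16:45.
Divya ∩ Hana ∩ Bianca ∩ Xiulan ∩ Rosa: 10:15-11:45, 15:00-16:45.
Divya ∩ Hana ∩ Bianca ∩ Xiulan ∩ Rosa ∩ Arjun: 10:15-11:45, 15:00-16:15.
The first common window of at least 75 minutes is 10:15-11:45, so the earliest start is 10:15.

10:15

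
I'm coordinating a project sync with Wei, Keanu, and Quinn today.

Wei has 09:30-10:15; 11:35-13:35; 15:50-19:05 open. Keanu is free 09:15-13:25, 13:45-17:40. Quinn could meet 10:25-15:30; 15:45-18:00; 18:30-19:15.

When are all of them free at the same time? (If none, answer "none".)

Wei ∩ Keanu: 09:30-10:15, 11:35-13:25, 15:50-17:40.
Wei ∩ Keanu ∩ Quinn: 11:35-13:25, 15:50-17:40.

11:35-13:25, 15:50-17:40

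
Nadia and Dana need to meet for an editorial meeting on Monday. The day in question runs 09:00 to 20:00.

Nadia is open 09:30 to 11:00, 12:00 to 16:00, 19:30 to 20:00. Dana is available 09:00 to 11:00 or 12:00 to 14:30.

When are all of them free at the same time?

Nadia ∩ Dana: 09:30-11:00, 12:00-14:30.
Those are the intersection windows.

09:30-11:00, 12:00-14:30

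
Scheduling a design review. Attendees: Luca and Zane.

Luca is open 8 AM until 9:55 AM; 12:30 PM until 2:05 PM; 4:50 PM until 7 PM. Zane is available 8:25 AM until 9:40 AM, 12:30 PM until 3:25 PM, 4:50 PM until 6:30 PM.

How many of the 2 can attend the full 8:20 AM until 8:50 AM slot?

1

Luca can make the full 08:20-08:50 slot — that's 1.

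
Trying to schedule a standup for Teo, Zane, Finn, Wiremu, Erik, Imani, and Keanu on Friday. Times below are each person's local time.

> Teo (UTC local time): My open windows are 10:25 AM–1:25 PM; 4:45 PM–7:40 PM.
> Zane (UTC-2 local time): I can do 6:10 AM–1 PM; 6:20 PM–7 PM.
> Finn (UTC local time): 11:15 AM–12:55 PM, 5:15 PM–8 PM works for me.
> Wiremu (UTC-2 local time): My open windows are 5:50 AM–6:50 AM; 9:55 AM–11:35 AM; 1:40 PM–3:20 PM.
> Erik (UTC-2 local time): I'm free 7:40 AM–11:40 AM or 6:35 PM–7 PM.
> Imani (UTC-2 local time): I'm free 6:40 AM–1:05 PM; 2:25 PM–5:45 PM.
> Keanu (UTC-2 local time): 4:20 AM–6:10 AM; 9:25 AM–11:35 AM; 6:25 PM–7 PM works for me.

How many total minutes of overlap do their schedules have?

60

Teo in UTC: 10:25-13:25, 16:45-19:40.
Zane in UTC: 08:10-15:00, 20:20-21:00 (add 2h to convert from UTC-2).
Finn in UTC: 11:15-12:55, 17:15-20:00.
Wiremu in UTC: 07:50-08:50, 11:55-13:35, 15:40-17:20 (add 2h to convert from UTC-2).
Erik in UTC: 09:40-13:40, 20:35-21:00 (add 2h to convert from UTC-2).
Imani in UTC: 08:40-15:05, 16:25-19:45 (add 2h to convert from UTC-2).
Keanu in UTC: 06:20-08:10, 11:25-13:35, 20:25-21:00 (add 2h to convert from UTC-2).
Teo ∩ Zane: 10:25-13:25.
Teo ∩ Zane ∩ Finn: 11:15-12:55.
Teo ∩ Zane ∩ Finn ∩ Wiremu: 11:55-12:55.
Teo ∩ Zane ∩ Finn ∩ Wiremu ∩ Erik: 11:55-12:55.
Teo ∩ Zane ∩ Finn ∩ Wiremu ∩ Erik ∩ Imani: 11:55-12:55.
Teo ∩ Zane ∩ Finn ∩ Wiremu ∩ Erik ∩ Imani ∩ Keanu: 11:55-12:55.
That's a single block of 60 minutes.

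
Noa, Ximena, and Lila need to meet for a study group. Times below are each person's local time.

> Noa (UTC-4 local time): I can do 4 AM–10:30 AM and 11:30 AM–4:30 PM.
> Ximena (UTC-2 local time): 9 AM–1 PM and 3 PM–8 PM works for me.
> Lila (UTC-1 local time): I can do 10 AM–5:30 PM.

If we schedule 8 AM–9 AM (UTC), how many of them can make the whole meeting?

Noa in UTC: 08:00-14:30, 15:30-20:30 (add 4h to convert from UTC-4).
Ximena in UTC: 11:00-15:00, 17:00-22:00 (add 2h to convert from UTC-2).
Lila in UTC: 11:00-18:30 (add 1h to convert from UTC-1).
Noa can make the full 08:00-09:00 slot — that's 1.

1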